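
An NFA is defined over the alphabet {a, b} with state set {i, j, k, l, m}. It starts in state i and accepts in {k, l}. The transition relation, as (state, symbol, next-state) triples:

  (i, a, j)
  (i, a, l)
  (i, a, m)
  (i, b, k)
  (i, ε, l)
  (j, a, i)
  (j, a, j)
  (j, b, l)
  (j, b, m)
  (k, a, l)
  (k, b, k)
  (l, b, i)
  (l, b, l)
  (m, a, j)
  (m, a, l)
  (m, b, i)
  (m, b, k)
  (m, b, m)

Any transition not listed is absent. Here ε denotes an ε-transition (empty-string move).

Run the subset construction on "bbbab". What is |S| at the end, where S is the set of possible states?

Start: ε-closure({i}) = {i, l}.
Read 'b': i→{k}, l→{i, l}; now {i, k, l}.
Read 'b': i→{k}, k→{k}, l→{i, l}; now {i, k, l}.
Read 'b': i→{k}, k→{k}, l→{i, l}; now {i, k, l}.
Read 'a': i→{j, l, m}, k→{l}, l→∅; now {j, l, m}.
Read 'b': j→{l, m}, l→{i, l}, m→{i, k, m}; now {i, k, l, m}.
That set has 4 states.

4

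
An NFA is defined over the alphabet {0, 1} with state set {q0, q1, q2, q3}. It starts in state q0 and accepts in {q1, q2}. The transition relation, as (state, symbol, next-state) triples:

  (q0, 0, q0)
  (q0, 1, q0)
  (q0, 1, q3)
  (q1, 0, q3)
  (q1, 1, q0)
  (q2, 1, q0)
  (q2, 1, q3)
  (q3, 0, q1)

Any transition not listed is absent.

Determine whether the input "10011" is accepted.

No

Start in {q0}.
Read '1': q0→{q0, q3}; now {q0, q3}.
Read '0': q0→{q0}, q3→{q1}; now {q0, q1}.
Read '0': q0→{q0}, q1→{q3}; now {q0, q3}.
Read '1': q0→{q0, q3}, q3→∅; now {q0, q3}.
Read '1': q0→{q0, q3}, q3→∅; now {q0, q3}.
The final set {q0, q3} contains no accepting state.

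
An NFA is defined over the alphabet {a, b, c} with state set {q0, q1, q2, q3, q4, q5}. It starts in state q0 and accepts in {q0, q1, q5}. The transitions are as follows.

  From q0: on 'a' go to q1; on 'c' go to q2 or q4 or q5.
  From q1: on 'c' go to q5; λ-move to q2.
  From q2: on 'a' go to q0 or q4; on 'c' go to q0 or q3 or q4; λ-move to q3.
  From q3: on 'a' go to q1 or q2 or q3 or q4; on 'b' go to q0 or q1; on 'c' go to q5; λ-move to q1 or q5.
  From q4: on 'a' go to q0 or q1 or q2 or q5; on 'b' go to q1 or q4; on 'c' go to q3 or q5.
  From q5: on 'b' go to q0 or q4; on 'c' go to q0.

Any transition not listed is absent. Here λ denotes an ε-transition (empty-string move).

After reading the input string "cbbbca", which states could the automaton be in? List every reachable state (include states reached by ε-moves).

{q0, q1, q2, q3, q4, q5}

Start in {q0}.
Read 'c': q0→{q2, q4, q5}; union {q2, q4, q5}; ε-closure = {q1, q2, q3, q4, q5}.
Read 'b': q1→∅, q2→∅, q3→{q0, q1}, q4→{q1, q4}, q5→{q0, q4}; union {q0, q1, q4}; ε-closure = {q0, q1, q2, q3, q4, q5}.
Read 'b': q0→∅, q1→∅, q2→∅, q3→{q0, q1}, q4→{q1, q4}, q5→{q0, q4}; union {q0, q1, q4}; ε-closure = {q0, q1, q2, q3, q4, q5}.
Read 'b': q0→∅, q1→∅, q2→∅, q3→{q0, q1}, q4→{q1, q4}, q5→{q0, q4}; union {q0, q1, q4}; ε-closure = {q0, q1, q2, q3, q4, q5}.
Read 'c': q0→{q2, q4, q5}, q1→{q5}, q2→{q0, q3, q4}, q3→{q5}, q4→{q3, q5}, q5→{q0}; union {q0, q2, q3, q4, q5}; ε-closure = {q0, q1, q2, q3, q4, q5}.
Read 'a': q0→{q1}, q1→∅, q2→{q0, q4}, q3→{q1, q2, q3, q4}, q4→{q0, q1, q2, q5}, q5→∅; now {q0, q1, q2, q3, q4, q5}.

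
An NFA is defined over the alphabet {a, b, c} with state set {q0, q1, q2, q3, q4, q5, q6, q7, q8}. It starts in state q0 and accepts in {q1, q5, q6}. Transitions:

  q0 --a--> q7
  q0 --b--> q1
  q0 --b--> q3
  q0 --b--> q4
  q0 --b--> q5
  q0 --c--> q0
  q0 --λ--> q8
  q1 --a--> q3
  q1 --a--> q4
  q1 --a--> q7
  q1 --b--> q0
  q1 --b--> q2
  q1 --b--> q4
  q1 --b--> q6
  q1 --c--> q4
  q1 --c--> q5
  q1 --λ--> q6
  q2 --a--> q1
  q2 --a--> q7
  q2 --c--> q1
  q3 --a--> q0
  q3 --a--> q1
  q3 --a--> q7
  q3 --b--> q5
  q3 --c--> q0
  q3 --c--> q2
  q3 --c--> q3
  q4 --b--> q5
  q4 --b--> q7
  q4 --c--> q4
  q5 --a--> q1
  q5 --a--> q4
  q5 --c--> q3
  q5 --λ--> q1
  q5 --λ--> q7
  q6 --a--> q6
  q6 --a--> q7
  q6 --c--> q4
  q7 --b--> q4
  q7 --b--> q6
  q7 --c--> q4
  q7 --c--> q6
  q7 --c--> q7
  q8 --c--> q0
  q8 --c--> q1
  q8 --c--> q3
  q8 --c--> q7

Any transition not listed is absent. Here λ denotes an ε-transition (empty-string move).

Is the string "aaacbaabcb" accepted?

No

Start: ε-closure({q0}) = {q0, q8}.
Read 'a': {q0, q8} → {q7}.
Read 'a': {q7} → ∅.
The set is empty and remains empty for the remaining 8 symbols.
The final set ∅ contains no accepting state.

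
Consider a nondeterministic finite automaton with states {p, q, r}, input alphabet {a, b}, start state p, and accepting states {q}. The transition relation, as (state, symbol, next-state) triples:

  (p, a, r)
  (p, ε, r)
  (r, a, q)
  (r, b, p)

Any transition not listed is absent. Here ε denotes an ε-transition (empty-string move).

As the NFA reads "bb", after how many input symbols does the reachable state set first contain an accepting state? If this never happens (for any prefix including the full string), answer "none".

none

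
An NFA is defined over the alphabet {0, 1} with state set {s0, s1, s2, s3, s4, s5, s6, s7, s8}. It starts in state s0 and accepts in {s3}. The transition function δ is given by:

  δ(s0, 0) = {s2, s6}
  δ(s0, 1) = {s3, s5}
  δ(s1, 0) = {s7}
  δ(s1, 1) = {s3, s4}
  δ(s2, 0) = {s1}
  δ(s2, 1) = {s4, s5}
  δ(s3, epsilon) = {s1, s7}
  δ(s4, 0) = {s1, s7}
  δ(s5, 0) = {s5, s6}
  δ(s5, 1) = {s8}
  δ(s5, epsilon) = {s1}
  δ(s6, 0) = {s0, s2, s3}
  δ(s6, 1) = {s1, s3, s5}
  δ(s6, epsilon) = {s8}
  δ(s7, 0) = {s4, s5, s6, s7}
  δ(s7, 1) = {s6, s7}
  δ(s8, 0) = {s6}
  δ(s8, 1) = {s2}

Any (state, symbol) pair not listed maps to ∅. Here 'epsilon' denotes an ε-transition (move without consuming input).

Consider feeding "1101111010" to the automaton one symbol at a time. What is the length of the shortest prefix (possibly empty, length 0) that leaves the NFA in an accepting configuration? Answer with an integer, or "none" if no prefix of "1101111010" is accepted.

Start in {s0}.
Read '1': s0→{s3, s5}; union {s3, s5}; ε-closure = {s1, s3, s5, s7}.
None of the earlier sets intersect F, but {s1, s3, s5, s7} does.

1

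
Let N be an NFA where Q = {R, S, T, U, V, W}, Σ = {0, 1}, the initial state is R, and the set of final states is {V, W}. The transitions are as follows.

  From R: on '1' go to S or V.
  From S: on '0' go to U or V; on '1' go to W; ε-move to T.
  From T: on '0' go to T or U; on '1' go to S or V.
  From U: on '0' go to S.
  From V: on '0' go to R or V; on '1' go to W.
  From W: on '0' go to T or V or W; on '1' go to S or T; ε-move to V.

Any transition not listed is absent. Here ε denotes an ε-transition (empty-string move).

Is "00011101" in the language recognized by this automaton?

Start in {R}.
Read '0': {R} → ∅.
The set is empty and remains empty for the remaining 7 symbols.
The final set ∅ contains no accepting state.

No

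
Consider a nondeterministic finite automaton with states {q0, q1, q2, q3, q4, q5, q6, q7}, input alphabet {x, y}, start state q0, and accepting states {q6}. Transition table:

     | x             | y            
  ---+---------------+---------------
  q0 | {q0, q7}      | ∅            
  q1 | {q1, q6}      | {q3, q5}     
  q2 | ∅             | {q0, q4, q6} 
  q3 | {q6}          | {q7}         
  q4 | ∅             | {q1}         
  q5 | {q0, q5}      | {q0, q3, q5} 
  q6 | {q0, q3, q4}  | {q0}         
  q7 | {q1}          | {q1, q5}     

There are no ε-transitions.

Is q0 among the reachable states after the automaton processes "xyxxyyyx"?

Start in {q0}.
Read 'x': q0→{q0, q7}; now {q0, q7}.
Read 'y': q0→∅, q7→{q1, q5}; now {q1, q5}.
Read 'x': q1→{q1, q6}, q5→{q0, q5}; now {q0, q1, q5, q6}.
Read 'x': q0→{q0, q7}, q1→{q1, q6}, q5→{q0, q5}, q6→{q0, q3, q4}; now {q0, q1, q3, q4, q5, q6, q7}.
Read 'y': q0→∅, q1→{q3, q5}, q3→{q7}, q4→{q1}, q5→{q0, q3, q5}, q6→{q0}, q7→{q1, q5}; now {q0, q1, q3, q5, q7}.
Read 'y': q0→∅, q1→{q3, q5}, q3→{q7}, q5→{q0, q3, q5}, q7→{q1, q5}; now {q0, q1, q3, q5, q7}.
Read 'y': q0→∅, q1→{q3, q5}, q3→{q7}, q5→{q0, q3, q5}, q7→{q1, q5}; now {q0, q1, q3, q5, q7}.
Read 'x': q0→{q0, q7}, q1→{q1, q6}, q3→{q6}, q5→{q0, q5}, q7→{q1}; now {q0, q1, q5, q6, q7}.
State q0 is in {q0, q1, q5, q6, q7}.

Yes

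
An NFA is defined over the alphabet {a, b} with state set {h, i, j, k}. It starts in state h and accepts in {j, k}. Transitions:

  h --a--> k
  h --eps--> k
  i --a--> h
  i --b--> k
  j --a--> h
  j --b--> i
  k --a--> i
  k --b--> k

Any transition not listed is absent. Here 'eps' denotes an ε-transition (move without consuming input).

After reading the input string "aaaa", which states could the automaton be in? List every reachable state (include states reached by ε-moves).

Start: ε-closure({h}) = {h, k}.
Read 'a': h→{k}, k→{i}; now {i, k}.
Read 'a': i→{h}, k→{i}; union {h, i}; ε-closure = {h, i, k}.
Read 'a': h→{k}, i→{h}, k→{i}; now {h, i, k}.
Read 'a': h→{k}, i→{h}, k→{i}; now {h, i, k}.

{h, i, k}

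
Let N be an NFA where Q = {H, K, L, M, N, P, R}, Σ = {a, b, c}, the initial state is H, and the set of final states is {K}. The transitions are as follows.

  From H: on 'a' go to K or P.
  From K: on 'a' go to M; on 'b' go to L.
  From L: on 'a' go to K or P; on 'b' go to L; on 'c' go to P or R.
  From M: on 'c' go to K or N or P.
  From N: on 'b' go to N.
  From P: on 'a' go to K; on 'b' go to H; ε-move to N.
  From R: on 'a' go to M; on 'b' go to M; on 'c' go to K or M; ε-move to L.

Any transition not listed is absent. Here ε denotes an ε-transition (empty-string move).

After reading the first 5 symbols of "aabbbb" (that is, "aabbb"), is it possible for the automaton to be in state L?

Start in {H}.
Read 'a': {H} → {K, N, P}.
Read 'a': {K, N, P} → {K, M}.
Read 'b': {K, M} → {L}.
Read 'b': {L} → {L}.
Read 'b': {L} → {L}.
State L is in {L}.

Yes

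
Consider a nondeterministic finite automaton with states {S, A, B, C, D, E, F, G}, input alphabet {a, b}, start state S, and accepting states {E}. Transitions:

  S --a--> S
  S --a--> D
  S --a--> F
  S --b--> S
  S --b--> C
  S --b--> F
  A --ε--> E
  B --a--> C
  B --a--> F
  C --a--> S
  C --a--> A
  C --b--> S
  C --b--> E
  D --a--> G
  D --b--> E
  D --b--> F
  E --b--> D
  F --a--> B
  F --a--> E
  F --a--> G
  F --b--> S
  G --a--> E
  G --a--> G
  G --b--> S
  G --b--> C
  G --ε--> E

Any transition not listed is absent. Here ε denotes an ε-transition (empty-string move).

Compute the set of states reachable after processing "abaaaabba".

Start in {S}.
Read 'a': S→{S, D, F}; now {S, D, F}.
Read 'b': S→{S, C, F}, D→{E, F}, F→{S}; now {S, C, E, F}.
Read 'a': S→{S, D, F}, C→{S, A}, E→∅, F→{B, E, G}; now {S, A, B, D, E, F, G}.
Read 'a': S→{S, D, F}, A→∅, B→{C, F}, D→{G}, E→∅, F→{B, E, G}, G→{E, G}; now {S, B, C, D, E, F, G}.
Read 'a': S→{S, D, F}, B→{C, F}, C→{S, A}, D→{G}, E→∅, F→{B, E, G}, G→{E, G}; now {S, A, B, C, D, E, F, G}.
Read 'a': S→{S, D, F}, A→∅, B→{C, F}, C→{S, A}, D→{G}, E→∅, F→{B, E, G}, G→{E, G}; now {S, A, B, C, D, E, F, G}.
Read 'b': S→{S, C, F}, A→∅, B→∅, C→{S, E}, D→{E, F}, E→{D}, F→{S}, G→{S, C}; now {S, C, D, E, F}.
Read 'b': S→{S, C, F}, C→{S, E}, D→{E, F}, E→{D}, F→{S}; now {S, C, D, E, F}.
Read 'a': S→{S, D, F}, C→{S, A}, D→{G}, E→∅, F→{B, E, G}; now {S, A, B, D, E, F, G}.

{S, A, B, D, E, F, G}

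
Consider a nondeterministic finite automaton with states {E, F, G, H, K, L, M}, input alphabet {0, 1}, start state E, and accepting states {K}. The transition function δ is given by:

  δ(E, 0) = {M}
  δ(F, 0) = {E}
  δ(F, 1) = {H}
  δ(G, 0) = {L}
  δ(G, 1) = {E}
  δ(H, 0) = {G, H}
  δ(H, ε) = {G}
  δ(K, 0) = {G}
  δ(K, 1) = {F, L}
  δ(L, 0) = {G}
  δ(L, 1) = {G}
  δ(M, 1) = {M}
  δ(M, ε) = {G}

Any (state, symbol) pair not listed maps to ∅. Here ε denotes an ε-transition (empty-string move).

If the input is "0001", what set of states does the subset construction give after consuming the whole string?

Start in {E}.
Read '0': {E} → {G, M}.
Read '0': {G, M} → {L}.
Read '0': {L} → {G}.
Read '1': {G} → {E}.

{E}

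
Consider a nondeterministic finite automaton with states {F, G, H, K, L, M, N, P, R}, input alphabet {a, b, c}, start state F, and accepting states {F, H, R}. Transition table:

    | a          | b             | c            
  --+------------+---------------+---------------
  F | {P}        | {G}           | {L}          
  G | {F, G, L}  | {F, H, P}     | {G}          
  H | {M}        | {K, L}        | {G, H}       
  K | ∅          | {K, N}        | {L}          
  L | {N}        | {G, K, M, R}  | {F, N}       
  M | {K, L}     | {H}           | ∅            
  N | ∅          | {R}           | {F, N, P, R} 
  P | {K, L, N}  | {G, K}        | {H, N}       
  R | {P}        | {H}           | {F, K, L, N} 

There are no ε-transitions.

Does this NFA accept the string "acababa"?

Start in {F}.
Read 'a': F→{P}; now {P}.
Read 'c': P→{H, N}; now {H, N}.
Read 'a': H→{M}, N→∅; now {M}.
Read 'b': M→{H}; now {H}.
Read 'a': H→{M}; now {M}.
Read 'b': M→{H}; now {H}.
Read 'a': H→{M}; now {M}.
The final set {M} contains no accepting state.

No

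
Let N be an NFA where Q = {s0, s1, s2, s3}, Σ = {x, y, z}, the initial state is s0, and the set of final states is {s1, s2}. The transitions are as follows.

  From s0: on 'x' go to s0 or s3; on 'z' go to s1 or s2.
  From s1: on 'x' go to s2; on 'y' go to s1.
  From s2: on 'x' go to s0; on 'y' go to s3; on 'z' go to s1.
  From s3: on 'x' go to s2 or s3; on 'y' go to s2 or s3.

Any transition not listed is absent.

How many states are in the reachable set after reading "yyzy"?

0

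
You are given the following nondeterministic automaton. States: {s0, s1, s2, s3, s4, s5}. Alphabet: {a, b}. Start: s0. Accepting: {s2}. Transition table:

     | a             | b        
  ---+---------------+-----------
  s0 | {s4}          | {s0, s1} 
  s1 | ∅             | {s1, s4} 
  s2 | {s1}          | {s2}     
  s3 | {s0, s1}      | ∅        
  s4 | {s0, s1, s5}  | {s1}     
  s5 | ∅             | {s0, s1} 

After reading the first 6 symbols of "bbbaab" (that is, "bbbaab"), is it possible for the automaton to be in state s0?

Yes

Start in {s0}.
Read 'b': {s0} → {s0, s1}.
Read 'b': {s0, s1} → {s0, s1, s4}.
Read 'b': {s0, s1, s4} → {s0, s1, s4}.
Read 'a': {s0, s1, s4} → {s0, s1, s4, s5}.
Read 'a': {s0, s1, s4, s5} → {s0, s1, s4, s5}.
Read 'b': {s0, s1, s4, s5} → {s0, s1, s4}.
State s0 is in {s0, s1, s4}.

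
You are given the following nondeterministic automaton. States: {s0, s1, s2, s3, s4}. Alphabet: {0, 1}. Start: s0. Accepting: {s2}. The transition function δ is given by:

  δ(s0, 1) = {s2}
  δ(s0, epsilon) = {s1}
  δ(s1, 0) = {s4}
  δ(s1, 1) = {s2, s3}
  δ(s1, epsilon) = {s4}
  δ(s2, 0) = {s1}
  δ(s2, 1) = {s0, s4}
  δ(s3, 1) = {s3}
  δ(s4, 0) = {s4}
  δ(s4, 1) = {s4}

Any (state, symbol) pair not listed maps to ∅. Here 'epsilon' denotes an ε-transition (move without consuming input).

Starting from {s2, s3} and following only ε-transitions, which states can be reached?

{s2, s3}

Begin with {s2, s3}.
No ε-moves leave this set, so the closure equals the set itself.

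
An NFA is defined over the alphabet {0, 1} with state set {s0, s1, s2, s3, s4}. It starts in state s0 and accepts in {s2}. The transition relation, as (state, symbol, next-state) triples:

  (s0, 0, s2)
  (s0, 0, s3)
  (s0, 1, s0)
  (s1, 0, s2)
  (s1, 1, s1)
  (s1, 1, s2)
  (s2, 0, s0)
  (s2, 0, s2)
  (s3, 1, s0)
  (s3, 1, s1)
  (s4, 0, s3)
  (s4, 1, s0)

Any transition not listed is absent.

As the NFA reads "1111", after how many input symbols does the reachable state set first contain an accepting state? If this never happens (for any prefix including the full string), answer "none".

none

Start in {s0}.
Read '1': {s0} → {s0}.
Read '1': {s0} → {s0}.
Read '1': {s0} → {s0}.
Read '1': {s0} → {s0}.
No reachable set along the way intersects F.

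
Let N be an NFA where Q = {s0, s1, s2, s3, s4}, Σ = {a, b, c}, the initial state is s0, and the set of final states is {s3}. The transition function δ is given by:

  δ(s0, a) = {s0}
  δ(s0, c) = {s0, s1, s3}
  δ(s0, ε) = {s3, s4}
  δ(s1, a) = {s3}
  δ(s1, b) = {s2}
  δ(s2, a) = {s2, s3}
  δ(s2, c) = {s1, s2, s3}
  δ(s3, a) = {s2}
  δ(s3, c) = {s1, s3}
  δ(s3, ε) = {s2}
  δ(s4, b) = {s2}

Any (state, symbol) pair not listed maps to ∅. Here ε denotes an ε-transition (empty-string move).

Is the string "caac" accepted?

Yes

Start: ε-closure({s0}) = {s0, s2, s3, s4}.
Read 'c': {s0, s2, s3, s4} → {s0, s1, s2, s3, s4}.
Read 'a': {s0, s1, s2, s3, s4} → {s0, s2, s3, s4}.
Read 'a': {s0, s2, s3, s4} → {s0, s2, s3, s4}.
Read 'c': {s0, s2, s3, s4} → {s0, s1, s2, s3, s4}.
The final set {s0, s1, s2, s3, s4} contains the accepting state s3.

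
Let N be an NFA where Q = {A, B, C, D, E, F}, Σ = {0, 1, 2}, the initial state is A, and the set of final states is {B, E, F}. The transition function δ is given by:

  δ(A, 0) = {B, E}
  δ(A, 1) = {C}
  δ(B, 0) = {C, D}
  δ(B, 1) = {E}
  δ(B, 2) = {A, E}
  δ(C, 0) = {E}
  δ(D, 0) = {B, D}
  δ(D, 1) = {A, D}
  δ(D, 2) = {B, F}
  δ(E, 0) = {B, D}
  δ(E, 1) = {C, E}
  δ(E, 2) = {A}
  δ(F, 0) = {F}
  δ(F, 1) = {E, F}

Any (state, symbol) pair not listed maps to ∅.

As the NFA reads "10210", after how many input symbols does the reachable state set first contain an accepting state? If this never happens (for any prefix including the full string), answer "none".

2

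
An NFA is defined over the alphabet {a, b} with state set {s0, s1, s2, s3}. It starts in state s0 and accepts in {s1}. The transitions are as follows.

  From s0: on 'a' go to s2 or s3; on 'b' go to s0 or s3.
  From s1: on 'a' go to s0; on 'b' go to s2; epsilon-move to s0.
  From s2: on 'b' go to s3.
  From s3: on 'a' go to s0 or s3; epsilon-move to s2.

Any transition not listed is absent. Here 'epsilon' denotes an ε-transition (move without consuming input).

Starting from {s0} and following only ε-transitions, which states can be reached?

Begin with {s0}.
No ε-moves leave this set, so the closure equals the set itself.

{s0}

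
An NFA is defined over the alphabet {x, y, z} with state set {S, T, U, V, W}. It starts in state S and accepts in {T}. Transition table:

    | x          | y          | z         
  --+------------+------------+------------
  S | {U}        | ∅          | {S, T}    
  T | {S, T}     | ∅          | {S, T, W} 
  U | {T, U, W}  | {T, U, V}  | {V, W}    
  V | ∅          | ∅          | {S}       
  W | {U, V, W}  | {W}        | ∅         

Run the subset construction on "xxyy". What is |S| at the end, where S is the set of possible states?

Start in {S}.
Read 'x': S→{U}; now {U}.
Read 'x': U→{T, U, W}; now {T, U, W}.
Read 'y': T→∅, U→{T, U, V}, W→{W}; now {T, U, V, W}.
Read 'y': T→∅, U→{T, U, V}, V→∅, W→{W}; now {T, U, V, W}.
That set has 4 states.

4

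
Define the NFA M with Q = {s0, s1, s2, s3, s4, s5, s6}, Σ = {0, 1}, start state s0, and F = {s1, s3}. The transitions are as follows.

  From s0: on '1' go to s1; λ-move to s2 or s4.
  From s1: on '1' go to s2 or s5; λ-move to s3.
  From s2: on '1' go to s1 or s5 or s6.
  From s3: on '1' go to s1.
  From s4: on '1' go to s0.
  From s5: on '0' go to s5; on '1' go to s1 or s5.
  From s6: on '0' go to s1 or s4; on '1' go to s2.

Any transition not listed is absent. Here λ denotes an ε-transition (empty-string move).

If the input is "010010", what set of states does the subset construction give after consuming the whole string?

∅

Start: ε-closure({s0}) = {s0, s2, s4}.
Read '0': s0→∅, s2→∅, s4→∅; now ∅.
The set is empty and remains empty for the remaining 5 symbols.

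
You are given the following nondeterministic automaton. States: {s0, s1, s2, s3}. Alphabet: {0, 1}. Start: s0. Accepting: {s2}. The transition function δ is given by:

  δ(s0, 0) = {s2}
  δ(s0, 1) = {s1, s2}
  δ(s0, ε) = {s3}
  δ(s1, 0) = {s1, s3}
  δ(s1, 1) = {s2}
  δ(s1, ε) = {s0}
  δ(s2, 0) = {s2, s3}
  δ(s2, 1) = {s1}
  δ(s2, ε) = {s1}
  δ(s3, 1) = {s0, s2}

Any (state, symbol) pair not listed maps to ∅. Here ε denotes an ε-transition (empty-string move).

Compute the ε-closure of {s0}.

{s0, s3}

Begin with {s0}.
ε-move s0 → s3; add s3.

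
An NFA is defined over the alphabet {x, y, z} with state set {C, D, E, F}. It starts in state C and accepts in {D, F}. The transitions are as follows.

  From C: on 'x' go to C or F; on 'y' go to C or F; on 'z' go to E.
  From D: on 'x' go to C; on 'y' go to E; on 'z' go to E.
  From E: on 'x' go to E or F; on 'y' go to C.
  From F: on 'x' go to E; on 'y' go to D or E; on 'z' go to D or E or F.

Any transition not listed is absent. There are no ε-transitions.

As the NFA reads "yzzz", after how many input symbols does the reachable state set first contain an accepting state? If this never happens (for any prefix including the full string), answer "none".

1

Start in {C}.
Read 'y': {C} → {C, F}.
None of the earlier sets intersect F, but {C, F} does.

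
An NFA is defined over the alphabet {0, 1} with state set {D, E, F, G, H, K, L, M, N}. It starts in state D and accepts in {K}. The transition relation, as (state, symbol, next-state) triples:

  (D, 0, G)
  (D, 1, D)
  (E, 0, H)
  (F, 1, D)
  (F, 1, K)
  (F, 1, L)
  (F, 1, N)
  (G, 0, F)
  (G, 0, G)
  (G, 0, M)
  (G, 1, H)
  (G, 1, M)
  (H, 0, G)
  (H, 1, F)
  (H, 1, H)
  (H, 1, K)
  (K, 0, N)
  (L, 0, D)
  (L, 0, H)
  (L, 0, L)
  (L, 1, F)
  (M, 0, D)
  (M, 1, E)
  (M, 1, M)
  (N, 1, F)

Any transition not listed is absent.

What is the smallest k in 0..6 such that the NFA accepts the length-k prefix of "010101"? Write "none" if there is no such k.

none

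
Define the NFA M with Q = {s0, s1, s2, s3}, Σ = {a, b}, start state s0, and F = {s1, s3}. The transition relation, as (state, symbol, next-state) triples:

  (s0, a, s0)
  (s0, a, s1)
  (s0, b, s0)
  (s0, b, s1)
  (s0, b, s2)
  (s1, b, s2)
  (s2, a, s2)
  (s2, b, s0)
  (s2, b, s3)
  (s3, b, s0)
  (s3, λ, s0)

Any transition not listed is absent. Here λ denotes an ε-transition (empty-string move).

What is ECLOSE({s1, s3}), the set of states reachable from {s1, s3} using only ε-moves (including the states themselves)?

{s0, s1, s3}

Begin with {s1, s3}.
ε-move s3 → s0; add s0.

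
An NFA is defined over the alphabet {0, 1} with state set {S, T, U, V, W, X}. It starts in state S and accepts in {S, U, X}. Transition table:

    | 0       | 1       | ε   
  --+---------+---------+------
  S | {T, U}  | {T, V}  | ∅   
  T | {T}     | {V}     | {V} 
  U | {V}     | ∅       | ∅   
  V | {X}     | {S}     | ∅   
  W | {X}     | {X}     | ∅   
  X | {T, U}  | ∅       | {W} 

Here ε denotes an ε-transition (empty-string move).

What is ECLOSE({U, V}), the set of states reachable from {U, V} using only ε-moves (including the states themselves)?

{U, V}

Begin with {U, V}.
No ε-moves leave this set, so the closure equals the set itself.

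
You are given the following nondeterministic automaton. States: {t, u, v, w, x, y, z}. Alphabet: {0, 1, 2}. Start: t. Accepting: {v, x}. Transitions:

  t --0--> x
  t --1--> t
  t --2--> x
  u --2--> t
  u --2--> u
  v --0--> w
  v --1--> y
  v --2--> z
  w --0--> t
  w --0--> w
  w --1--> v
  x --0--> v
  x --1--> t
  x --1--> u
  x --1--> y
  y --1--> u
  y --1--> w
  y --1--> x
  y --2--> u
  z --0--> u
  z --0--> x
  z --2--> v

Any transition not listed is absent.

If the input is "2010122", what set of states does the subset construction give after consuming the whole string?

Start in {t}.
Read '2': t→{x}; now {x}.
Read '0': x→{v}; now {v}.
Read '1': v→{y}; now {y}.
Read '0': y→∅; now ∅.
The set is empty and remains empty for the remaining 3 symbols.

∅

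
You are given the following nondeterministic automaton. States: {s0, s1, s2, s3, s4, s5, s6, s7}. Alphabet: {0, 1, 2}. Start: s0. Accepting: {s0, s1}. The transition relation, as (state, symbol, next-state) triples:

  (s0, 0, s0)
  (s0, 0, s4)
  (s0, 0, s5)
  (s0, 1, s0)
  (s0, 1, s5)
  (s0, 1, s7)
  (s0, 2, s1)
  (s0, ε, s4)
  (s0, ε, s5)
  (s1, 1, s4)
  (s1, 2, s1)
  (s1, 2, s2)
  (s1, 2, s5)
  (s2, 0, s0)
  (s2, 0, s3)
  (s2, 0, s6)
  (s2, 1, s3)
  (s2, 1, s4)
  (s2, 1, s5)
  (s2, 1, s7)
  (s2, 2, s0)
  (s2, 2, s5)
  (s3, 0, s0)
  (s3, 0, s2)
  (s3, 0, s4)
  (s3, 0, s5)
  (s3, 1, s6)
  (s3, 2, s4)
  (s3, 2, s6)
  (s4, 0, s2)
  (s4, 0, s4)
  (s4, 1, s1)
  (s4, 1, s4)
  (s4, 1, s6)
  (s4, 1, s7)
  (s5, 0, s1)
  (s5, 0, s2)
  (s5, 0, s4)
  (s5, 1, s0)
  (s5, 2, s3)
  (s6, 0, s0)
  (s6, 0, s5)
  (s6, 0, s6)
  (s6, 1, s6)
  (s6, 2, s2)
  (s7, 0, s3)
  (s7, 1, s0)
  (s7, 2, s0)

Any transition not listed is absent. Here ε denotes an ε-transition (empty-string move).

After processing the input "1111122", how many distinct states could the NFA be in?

Start: ε-closure({s0}) = {s0, s4, s5}.
Read '1': {s0, s4, s5} → {s0, s1, s4, s5, s6, s7}.
Read '1': {s0, s1, s4, s5, s6, s7} → {s0, s1, s4, s5, s6, s7}.
Read '1': {s0, s1, s4, s5, s6, s7} → {s0, s1, s4, s5, s6, s7}.
Read '1': {s0, s1, s4, s5, s6, s7} → {s0, s1, s4, s5, s6, s7}.
Read '1': {s0, s1, s4, s5, s6, s7} → {s0, s1, s4, s5, s6, s7}.
Read '2': {s0, s1, s4, s5, s6, s7} → {s0, s1, s2, s3, s4, s5}.
Read '2': {s0, s1, s2, s3, s4, s5} → {s0, s1, s2, s3, s4, s5, s6}.
That set has 7 states.

7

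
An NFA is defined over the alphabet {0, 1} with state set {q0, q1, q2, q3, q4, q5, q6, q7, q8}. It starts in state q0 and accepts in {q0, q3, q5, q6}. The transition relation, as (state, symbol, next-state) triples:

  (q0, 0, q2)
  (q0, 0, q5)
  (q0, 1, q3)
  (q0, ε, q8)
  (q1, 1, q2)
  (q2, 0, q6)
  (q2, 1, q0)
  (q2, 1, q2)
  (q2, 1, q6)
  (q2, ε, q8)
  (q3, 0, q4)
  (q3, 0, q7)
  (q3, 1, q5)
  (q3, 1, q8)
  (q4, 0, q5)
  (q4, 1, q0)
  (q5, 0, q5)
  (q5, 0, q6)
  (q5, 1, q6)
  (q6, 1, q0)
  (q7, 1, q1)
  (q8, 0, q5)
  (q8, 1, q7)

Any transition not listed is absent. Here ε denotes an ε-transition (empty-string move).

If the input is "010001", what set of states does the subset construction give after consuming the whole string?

Start: ε-closure({q0}) = {q0, q8}.
Read '0': q0→{q2, q5}, q8→{q5}; union {q2, q5}; ε-closure = {q2, q5, q8}.
Read '1': q2→{q0, q2, q6}, q5→{q6}, q8→{q7}; union {q0, q2, q6, q7}; ε-closure = {q0, q2, q6, q7, q8}.
Read '0': q0→{q2, q5}, q2→{q6}, q6→∅, q7→∅, q8→{q5}; union {q2, q5, q6}; ε-closure = {q2, q5, q6, q8}.
Read '0': q2→{q6}, q5→{q5, q6}, q6→∅, q8→{q5}; now {q5, q6}.
Read '0': q5→{q5, q6}, q6→∅; now {q5, q6}.
Read '1': q5→{q6}, q6→{q0}; union {q0, q6}; ε-closure = {q0, q6, q8}.

{q0, q6, q8}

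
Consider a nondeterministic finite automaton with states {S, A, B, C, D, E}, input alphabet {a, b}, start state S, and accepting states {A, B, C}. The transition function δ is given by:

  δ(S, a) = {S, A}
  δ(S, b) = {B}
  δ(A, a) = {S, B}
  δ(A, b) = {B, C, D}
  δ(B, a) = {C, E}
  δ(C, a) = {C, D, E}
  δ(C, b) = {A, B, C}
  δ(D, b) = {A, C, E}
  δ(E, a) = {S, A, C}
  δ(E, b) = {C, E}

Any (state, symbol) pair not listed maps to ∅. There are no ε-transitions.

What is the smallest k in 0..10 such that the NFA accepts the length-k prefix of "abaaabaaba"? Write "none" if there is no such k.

1

Start in {S}.
Read 'a': S→{S, A}; now {S, A}.
None of the earlier sets intersect F, but {S, A} does.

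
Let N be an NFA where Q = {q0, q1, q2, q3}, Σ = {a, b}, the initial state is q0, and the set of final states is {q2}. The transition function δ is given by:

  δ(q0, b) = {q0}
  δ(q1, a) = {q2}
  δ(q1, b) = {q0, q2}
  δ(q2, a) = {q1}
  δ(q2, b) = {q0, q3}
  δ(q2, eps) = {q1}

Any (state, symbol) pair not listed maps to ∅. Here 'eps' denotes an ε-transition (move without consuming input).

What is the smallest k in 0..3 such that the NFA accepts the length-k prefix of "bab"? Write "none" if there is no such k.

none

Start in {q0}.
Read 'b': {q0} → {q0}.
Read 'a': {q0} → ∅.
The set is empty and remains empty for the remaining 1 symbol.
No reachable set along the way intersects F.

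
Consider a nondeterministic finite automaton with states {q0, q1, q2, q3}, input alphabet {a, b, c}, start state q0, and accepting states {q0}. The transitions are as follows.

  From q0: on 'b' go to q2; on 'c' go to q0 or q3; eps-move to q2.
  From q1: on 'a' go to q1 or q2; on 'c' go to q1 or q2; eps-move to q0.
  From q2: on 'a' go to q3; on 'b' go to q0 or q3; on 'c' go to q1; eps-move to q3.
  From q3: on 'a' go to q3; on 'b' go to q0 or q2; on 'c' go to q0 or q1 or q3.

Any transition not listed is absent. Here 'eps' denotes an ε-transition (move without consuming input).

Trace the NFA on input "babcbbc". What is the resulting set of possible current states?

Start: ε-closure({q0}) = {q0, q2, q3}.
Read 'b': q0→{q2}, q2→{q0, q3}, q3→{q0, q2}; now {q0, q2, q3}.
Read 'a': q0→∅, q2→{q3}, q3→{q3}; now {q3}.
Read 'b': q3→{q0, q2}; union {q0, q2}; ε-closure = {q0, q2, q3}.
Read 'c': q0→{q0, q3}, q2→{q1}, q3→{q0, q1, q3}; union {q0, q1, q3}; ε-closure = {q0, q1, q2, q3}.
Read 'b': q0→{q2}, q1→∅, q2→{q0, q3}, q3→{q0, q2}; now {q0, q2, q3}.
Read 'b': q0→{q2}, q2→{q0, q3}, q3→{q0, q2}; now {q0, q2, q3}.
Read 'c': q0→{q0, q3}, q2→{q1}, q3→{q0, q1, q3}; union {q0, q1, q3}; ε-closure = {q0, q1, q2, q3}.

{q0, q1, q2, q3}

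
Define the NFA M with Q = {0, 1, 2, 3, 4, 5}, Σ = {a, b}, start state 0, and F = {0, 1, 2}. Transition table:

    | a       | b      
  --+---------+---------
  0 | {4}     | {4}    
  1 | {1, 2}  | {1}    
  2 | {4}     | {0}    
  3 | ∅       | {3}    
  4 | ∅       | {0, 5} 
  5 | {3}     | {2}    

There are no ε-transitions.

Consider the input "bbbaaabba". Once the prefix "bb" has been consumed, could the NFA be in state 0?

Start in {0}.
Read 'b': {0} → {4}.
Read 'b': {4} → {0, 5}.
State 0 is in {0, 5}.

Yes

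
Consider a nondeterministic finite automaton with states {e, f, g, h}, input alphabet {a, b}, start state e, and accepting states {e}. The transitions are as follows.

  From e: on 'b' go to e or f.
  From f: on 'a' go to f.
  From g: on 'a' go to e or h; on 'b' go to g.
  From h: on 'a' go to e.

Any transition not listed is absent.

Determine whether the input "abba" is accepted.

No

Start in {e}.
Read 'a': {e} → ∅.
The set is empty and remains empty for the remaining 3 symbols.
The final set ∅ contains no accepting state.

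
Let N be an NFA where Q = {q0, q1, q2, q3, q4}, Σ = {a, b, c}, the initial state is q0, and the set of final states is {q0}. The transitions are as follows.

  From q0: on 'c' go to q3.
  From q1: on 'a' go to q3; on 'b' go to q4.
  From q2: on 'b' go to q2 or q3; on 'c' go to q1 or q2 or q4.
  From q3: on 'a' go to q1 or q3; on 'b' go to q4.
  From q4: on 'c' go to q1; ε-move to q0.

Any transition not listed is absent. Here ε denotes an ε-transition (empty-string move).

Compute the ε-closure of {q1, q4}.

{q0, q1, q4}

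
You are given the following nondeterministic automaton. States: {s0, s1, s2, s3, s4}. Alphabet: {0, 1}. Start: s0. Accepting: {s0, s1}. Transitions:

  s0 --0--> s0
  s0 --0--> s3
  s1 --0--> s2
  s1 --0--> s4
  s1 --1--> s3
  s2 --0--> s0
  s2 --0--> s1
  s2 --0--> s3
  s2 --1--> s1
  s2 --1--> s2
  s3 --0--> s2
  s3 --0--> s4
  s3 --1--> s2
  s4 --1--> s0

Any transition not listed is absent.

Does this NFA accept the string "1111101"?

No

Start in {s0}.
Read '1': s0→∅; now ∅.
The set is empty and remains empty for the remaining 6 symbols.
The final set ∅ contains no accepting state.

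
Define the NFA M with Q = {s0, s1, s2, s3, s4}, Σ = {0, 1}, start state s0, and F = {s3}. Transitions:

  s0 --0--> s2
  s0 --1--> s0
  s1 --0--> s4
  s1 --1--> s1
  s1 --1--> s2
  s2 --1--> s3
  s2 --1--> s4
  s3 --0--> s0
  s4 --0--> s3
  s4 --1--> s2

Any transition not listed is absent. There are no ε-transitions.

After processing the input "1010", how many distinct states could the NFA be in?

Start in {s0}.
Read '1': s0→{s0}; now {s0}.
Read '0': s0→{s2}; now {s2}.
Read '1': s2→{s3, s4}; now {s3, s4}.
Read '0': s3→{s0}, s4→{s3}; now {s0, s3}.
That set has 2 states.

2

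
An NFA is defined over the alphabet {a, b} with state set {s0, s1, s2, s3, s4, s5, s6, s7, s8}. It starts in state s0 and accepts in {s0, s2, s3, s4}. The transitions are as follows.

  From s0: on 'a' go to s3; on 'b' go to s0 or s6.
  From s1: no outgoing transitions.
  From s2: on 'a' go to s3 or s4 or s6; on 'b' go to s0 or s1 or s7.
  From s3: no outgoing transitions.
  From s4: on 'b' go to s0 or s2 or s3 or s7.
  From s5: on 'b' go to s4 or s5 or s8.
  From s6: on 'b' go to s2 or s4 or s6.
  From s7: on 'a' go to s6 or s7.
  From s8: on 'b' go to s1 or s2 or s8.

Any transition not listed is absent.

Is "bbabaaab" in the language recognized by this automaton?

Yes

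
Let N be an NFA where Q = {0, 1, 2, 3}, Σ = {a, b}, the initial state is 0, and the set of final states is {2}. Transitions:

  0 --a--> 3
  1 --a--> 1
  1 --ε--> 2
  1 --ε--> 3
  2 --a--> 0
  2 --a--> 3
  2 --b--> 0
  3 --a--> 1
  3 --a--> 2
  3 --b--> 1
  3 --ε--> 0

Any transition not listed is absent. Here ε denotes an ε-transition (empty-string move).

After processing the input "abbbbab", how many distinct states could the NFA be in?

Start in {0}.
Read 'a': {0} → {0, 3}.
Read 'b': {0, 3} → {0, 1, 2, 3}.
Read 'b': {0, 1, 2, 3} → {0, 1, 2, 3}.
Read 'b': {0, 1, 2, 3} → {0, 1, 2, 3}.
Read 'b': {0, 1, 2, 3} → {0, 1, 2, 3}.
Read 'a': {0, 1, 2, 3} → {0, 1, 2, 3}.
Read 'b': {0, 1, 2, 3} → {0, 1, 2, 3}.
That set has 4 states.

4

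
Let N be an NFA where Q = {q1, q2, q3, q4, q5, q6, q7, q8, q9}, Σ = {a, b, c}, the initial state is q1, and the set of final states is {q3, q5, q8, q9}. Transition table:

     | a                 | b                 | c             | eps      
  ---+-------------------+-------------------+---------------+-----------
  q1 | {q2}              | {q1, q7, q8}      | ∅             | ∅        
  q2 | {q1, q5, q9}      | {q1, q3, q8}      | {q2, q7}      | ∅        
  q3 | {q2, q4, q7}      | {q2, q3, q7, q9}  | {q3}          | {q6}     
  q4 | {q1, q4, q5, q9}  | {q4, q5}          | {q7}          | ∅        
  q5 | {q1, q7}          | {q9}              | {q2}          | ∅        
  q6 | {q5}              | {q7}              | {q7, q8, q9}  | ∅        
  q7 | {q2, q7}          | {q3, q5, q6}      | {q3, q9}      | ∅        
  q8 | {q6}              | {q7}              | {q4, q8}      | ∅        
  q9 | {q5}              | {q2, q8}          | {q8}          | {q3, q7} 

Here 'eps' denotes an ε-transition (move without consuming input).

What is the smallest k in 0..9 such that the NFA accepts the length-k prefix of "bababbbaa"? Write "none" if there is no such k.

Start in {q1}.
Read 'b': {q1} → {q1, q7, q8}.
None of the earlier sets intersect F, but {q1, q7, q8} does.

1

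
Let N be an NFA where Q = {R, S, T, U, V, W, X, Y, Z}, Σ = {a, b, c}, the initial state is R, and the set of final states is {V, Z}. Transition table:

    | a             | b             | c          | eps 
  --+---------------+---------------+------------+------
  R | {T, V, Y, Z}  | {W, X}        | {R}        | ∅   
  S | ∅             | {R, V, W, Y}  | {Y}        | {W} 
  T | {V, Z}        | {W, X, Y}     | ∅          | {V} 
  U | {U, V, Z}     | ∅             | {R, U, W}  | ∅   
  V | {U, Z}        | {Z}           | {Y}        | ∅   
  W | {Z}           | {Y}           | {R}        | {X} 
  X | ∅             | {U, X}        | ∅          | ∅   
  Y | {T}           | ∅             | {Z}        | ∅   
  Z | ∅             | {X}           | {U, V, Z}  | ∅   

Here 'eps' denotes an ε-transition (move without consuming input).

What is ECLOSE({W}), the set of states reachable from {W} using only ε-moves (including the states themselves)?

{W, X}

Begin with {W}.
ε-move W → X; add X.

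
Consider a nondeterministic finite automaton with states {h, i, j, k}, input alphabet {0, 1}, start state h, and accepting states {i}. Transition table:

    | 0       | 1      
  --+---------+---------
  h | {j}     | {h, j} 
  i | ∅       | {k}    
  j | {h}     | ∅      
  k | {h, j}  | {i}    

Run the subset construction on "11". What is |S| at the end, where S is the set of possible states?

Start in {h}.
Read '1': h→{h, j}; now {h, j}.
Read '1': h→{h, j}, j→∅; now {h, j}.
That set has 2 states.

2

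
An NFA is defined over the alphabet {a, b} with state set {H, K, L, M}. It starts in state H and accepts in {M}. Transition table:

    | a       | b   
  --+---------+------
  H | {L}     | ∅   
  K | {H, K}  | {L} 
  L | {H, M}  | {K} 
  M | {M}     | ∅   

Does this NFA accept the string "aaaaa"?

Yes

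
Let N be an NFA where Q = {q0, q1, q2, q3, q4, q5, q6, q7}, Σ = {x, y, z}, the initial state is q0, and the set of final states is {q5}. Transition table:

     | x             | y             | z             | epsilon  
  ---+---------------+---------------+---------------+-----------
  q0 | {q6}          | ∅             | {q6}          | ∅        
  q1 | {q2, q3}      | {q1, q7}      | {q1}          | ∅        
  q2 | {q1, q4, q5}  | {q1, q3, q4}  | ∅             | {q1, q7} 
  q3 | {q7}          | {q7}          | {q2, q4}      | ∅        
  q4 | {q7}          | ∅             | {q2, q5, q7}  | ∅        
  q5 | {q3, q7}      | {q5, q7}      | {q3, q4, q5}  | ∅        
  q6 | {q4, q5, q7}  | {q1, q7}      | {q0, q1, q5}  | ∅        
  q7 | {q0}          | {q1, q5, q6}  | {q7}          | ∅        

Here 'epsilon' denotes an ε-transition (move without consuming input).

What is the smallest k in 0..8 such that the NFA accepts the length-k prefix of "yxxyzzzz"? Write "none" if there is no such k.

none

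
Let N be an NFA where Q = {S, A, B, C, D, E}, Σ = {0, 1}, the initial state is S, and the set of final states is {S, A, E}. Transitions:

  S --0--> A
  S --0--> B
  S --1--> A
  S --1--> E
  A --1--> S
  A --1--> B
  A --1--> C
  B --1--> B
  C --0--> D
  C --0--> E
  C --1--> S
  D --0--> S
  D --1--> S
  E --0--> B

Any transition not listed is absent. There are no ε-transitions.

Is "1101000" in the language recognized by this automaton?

Start in {S}.
Read '1': {S} → {A, E}.
Read '1': {A, E} → {S, B, C}.
Read '0': {S, B, C} → {A, B, D, E}.
Read '1': {A, B, D, E} → {S, B, C}.
Read '0': {S, B, C} → {A, B, D, E}.
Read '0': {A, B, D, E} → {S, B}.
Read '0': {S, B} → {A, B}.
The final set {A, B} contains the accepting state A.

Yes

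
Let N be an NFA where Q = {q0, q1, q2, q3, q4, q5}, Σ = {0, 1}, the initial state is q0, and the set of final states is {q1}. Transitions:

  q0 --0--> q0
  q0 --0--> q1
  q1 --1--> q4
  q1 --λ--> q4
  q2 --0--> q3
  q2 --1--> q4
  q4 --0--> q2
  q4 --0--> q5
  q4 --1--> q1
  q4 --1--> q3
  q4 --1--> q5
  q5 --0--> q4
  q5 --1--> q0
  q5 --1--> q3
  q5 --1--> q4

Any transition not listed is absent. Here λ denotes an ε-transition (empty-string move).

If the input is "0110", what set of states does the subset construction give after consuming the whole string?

{q0, q1, q2, q4, q5}

Start in {q0}.
Read '0': q0→{q0, q1}; union {q0, q1}; ε-closure = {q0, q1, q4}.
Read '1': q0→∅, q1→{q4}, q4→{q1, q3, q5}; now {q1, q3, q4, q5}.
Read '1': q1→{q4}, q3→∅, q4→{q1, q3, q5}, q5→{q0, q3, q4}; now {q0, q1, q3, q4, q5}.
Read '0': q0→{q0, q1}, q1→∅, q3→∅, q4→{q2, q5}, q5→{q4}; now {q0, q1, q2, q4, q5}.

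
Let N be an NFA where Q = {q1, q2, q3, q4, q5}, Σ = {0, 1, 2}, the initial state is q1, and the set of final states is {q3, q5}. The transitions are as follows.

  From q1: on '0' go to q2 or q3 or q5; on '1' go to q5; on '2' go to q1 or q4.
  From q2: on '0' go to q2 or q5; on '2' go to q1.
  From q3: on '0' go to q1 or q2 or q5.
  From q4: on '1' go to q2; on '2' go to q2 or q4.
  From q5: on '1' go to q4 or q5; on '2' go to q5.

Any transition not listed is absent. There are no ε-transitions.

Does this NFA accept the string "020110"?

Start in {q1}.
Read '0': q1→{q2, q3, q5}; now {q2, q3, q5}.
Read '2': q2→{q1}, q3→∅, q5→{q5}; now {q1, q5}.
Read '0': q1→{q2, q3, q5}, q5→∅; now {q2, q3, q5}.
Read '1': q2→∅, q3→∅, q5→{q4, q5}; now {q4, q5}.
Read '1': q4→{q2}, q5→{q4, q5}; now {q2, q4, q5}.
Read '0': q2→{q2, q5}, q4→∅, q5→∅; now {q2, q5}.
The final set {q2, q5} contains the accepting state q5.

Yes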